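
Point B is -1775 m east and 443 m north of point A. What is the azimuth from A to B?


az = atan2(-1775, 443) = -76.0 deg
adjusted to 0-360: 284.0 degrees

284.0 degrees


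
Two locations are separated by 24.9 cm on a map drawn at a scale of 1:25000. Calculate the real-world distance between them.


ground = 24.9 cm * 25000 / 100 = 6225.0 m = 6.225 km

6.225 km


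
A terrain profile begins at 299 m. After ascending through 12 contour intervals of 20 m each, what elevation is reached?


elevation = 299 + 12 * 20 = 539 m

539 m


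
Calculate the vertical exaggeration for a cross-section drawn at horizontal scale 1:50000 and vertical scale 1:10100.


VE = horizontal_scale / vertical_scale = 50000 / 10100 ≈ 5.0

5.0x


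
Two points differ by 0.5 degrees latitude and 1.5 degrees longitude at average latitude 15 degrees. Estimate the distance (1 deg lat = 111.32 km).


dlat_km = 0.5 * 111.32 = 55.66
dlon_km = 1.5 * 111.32 * cos(15) ≈ 161.29
dist = sqrt(55.66^2 + 161.29^2) ≈ 170.6 km

170.6 km


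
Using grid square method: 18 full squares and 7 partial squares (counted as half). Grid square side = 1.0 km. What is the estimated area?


effective squares = 18 + 7 * 0.5 = 21.5
area = 21.5 * 1.0 = 21.5 km^2

21.5 km^2


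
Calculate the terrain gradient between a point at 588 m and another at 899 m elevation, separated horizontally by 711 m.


gradient = (899 - 588) / 711 = 311 / 711 = 0.4374

0.4374


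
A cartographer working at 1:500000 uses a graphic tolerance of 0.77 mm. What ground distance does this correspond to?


ground = 0.77 mm * 500000 / 1000 = 385.0 m

385.0 m


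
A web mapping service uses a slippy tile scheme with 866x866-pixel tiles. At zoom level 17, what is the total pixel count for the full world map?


tiles per axis = 2^17 = 131072
total tiles = 131072^2 = 17179869184
pixels per axis = 131072 * 866 = 113508352
total pixels = 113508352^2 = 12884145973755904

12884145973755904 pixels


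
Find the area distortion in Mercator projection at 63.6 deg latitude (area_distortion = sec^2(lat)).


area_distortion = 1/cos^2(63.6) = 5.058

5.058


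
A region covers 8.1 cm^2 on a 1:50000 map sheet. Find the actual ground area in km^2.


ground_area = 8.1 * (50000/100)^2 = 2025000.0 m^2 = 2.025 km^2

2.025 km^2


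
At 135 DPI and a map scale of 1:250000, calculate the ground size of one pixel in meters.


pixel_cm = 2.54 / 135 ≈ 0.018815 cm
ground = pixel_cm * 250000 / 100 = 2.54 * 250000 / (135 * 100) = 635000 / 13500 ≈ 47.04 m

47.04 m


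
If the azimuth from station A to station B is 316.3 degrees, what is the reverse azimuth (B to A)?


back azimuth = (316.3 + 180) mod 360 = 136.3 degrees

136.3 degrees


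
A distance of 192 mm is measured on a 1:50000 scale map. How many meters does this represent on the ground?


ground = 192 mm * 50000 / 1000 = 9600.0 m

9600.0 m


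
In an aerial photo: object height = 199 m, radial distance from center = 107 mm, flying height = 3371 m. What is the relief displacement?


d = h * r / H = 199 * 107 / 3371 = 6.32 mm

6.32 mm


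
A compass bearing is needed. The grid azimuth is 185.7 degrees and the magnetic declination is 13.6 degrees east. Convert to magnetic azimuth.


magnetic azimuth = grid azimuth - declination (east +ve)
mag_az = 185.7 - 13.6 = 172.1 degrees

172.1 degrees


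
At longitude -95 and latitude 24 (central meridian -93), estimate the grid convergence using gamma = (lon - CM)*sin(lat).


gamma = (-95 - -93) * sin(24) = -2 * 0.406737 = -0.813 degrees

-0.813 degrees


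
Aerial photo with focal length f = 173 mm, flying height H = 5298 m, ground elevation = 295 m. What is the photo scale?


scale = f / (H - h) = 173 mm / 5003 m = 173 / 5003000 = 1:28919

1:28919


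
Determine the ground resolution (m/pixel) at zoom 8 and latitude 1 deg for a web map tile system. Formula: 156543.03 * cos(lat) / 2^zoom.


res = 156543.03 * cos(1) / 2^8 = 156543.03 * 0.9998477 / 256 = 611.4 m/pixel

611.4 m/pixel


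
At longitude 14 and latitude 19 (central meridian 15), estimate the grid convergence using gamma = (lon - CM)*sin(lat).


gamma = (14 - 15) * sin(19) = -1 * 0.325568 = -0.326 degrees

-0.326 degrees


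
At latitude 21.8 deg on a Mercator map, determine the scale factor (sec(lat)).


SF = 1 / cos(21.8) = 1 / 0.928486 = 1.077

1.077


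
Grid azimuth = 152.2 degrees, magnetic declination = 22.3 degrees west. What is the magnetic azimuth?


magnetic azimuth = grid azimuth - declination (east +ve)
mag_az = 152.2 - -22.3 = 174.5 degrees

174.5 degrees


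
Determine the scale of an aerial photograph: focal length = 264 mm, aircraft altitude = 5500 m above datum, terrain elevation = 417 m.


scale = f / (H - h) = 264 mm / 5083 m = 264 / 5083000 = 1:19254

1:19254


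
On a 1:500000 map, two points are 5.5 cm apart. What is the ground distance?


ground = 5.5 cm * 500000 / 100 = 27500.0 m = 27.5 km

27.5 km


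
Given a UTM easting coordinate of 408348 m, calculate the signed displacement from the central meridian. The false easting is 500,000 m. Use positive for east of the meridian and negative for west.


displacement = 408348 - 500000 = -91652 m

-91652 m


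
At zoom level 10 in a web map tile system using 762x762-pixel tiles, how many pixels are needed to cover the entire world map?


tiles per axis = 2^10 = 1024
total tiles = 1024^2 = 1048576
pixels per axis = 1024 * 762 = 780288
total pixels = 780288^2 = 608849362944

608849362944 pixels


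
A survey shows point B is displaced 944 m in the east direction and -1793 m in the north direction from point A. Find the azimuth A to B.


az = atan2(944, -1793) = 152.2 deg
adjusted to 0-360: 152.2 degrees

152.2 degrees


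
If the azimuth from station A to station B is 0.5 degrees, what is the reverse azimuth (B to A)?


back azimuth = (0.5 + 180) mod 360 = 180.5 degrees

180.5 degrees


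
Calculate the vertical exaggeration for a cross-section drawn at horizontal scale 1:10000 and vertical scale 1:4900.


VE = horizontal_scale / vertical_scale = 10000 / 4900 ≈ 2.0

2.0x


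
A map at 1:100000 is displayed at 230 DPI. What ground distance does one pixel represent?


pixel_cm = 2.54 / 230 ≈ 0.011043 cm
ground = pixel_cm * 100000 / 100 = 2.54 * 100000 / (230 * 100) = 254000 / 23000 ≈ 11.04 m

11.04 m


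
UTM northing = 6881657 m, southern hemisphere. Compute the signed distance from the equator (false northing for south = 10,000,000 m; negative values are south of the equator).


For southern: actual = 6881657 - 10000000 = -3118343 m

-3118343 m


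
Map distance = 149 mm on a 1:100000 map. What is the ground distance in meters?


ground = 149 mm * 100000 / 1000 = 14900.0 m

14900.0 m


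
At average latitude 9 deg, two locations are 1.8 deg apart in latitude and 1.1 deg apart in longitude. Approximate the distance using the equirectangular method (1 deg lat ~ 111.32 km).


dlat_km = 1.8 * 111.32 = 200.376
dlon_km = 1.1 * 111.32 * cos(9) ≈ 120.944
dist = sqrt(200.376^2 + 120.944^2) ≈ 234.0 km

234.0 km


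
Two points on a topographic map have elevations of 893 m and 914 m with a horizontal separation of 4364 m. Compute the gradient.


gradient = (914 - 893) / 4364 = 21 / 4364 = 0.0048

0.0048


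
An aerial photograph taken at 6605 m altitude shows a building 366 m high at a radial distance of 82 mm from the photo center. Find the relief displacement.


d = h * r / H = 366 * 82 / 6605 = 4.54 mm

4.54 mm


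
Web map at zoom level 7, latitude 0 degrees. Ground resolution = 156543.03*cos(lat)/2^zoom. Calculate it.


res = 156543.03 * cos(0) / 2^7 = 156543.03 * 1.0 / 128 = 1222.99 m/pixel

1222.99 m/pixel


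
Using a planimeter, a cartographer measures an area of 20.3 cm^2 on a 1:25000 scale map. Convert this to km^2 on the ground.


ground_area = 20.3 * (25000/100)^2 = 1268750.0 m^2 = 1.26875 km^2 ≈ 1.269 km^2

1.269 km^2


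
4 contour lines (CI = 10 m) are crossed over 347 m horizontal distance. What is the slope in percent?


elevation change = 4 * 10 = 40 m
slope = 40 / 347 * 100 = 11.5%

11.5%


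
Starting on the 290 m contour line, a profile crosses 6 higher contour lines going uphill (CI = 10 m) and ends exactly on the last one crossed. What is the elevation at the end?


elevation = 290 + 6 * 10 = 350 m

350 m


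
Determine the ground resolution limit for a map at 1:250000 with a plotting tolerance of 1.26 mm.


ground = 1.26 mm * 250000 / 1000 = 315.0 m

315.0 m


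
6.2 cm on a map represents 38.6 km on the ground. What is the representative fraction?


ground = 38.6 km = 3860000 cm; RF denominator = ground / map = 3860000 / 6.2 ≈ 622581; RF = 1:622581

1:622581


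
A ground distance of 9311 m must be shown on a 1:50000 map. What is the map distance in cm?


map_cm = 9311 * 100 / 50000 = 18.622 cm ≈ 18.62 cm

18.62 cm


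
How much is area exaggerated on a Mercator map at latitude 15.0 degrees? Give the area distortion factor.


area_distortion = 1/cos^2(15.0) = 1.072

1.072


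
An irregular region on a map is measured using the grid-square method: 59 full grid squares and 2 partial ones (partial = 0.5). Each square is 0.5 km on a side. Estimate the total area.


effective squares = 59 + 2 * 0.5 = 60.0
area = 60.0 * 0.25 = 15.0 km^2

15.0 km^2


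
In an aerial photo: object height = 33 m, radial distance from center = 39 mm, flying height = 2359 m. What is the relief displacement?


d = h * r / H = 33 * 39 / 2359 = 0.55 mm

0.55 mm


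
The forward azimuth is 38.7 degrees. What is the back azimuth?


back azimuth = (38.7 + 180) mod 360 = 218.7 degrees

218.7 degrees


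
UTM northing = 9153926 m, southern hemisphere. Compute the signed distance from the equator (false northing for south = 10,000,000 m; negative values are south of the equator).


For southern: actual = 9153926 - 10000000 = -846074 m

-846074 m


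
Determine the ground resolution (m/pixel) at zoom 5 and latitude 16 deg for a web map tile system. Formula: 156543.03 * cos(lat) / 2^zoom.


res = 156543.03 * cos(16) / 2^5 = 156543.03 * 0.9612617 / 32 = 4702.46 m/pixel

4702.46 m/pixel


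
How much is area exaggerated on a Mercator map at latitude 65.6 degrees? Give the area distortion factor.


area_distortion = 1/cos^2(65.6) = 5.86

5.86


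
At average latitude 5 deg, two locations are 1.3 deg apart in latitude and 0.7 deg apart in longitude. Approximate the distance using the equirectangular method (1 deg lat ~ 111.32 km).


dlat_km = 1.3 * 111.32 = 144.716
dlon_km = 0.7 * 111.32 * cos(5) ≈ 77.627
dist = sqrt(144.716^2 + 77.627^2) ≈ 164.2 km

164.2 km


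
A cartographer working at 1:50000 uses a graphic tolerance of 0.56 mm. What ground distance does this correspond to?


ground = 0.56 mm * 50000 / 1000 = 28.0 m

28.0 m


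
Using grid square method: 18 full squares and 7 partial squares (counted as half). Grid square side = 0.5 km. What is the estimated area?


effective squares = 18 + 7 * 0.5 = 21.5
area = 21.5 * 0.25 = 5.375 km^2

5.375 km^2


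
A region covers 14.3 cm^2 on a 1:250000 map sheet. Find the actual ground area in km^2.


ground_area = 14.3 * (250000/100)^2 = 89375000.0 m^2 = 89.375 km^2

89.375 km^2


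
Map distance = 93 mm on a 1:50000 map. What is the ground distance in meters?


ground = 93 mm * 50000 / 1000 = 4650.0 m

4650.0 m


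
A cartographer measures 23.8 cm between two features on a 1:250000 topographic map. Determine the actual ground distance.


ground = 23.8 cm * 250000 / 100 = 59500.0 m = 59.5 km

59.5 km


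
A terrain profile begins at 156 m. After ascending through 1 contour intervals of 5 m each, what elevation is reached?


elevation = 156 + 1 * 5 = 161 m

161 m


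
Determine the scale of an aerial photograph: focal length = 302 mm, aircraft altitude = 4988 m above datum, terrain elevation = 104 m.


scale = f / (H - h) = 302 mm / 4884 m = 302 / 4884000 = 1:16172

1:16172


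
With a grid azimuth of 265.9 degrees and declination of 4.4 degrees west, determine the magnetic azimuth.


magnetic azimuth = grid azimuth - declination (east +ve)
mag_az = 265.9 - -4.4 = 270.3 degrees

270.3 degrees


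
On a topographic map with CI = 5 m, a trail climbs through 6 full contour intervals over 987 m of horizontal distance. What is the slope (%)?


elevation change = 6 * 5 = 30 m
slope = 30 / 987 * 100 = 3.0%

3.0%


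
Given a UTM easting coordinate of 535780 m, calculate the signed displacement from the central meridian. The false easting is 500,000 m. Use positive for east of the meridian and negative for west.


displacement = 535780 - 500000 = 35780 m

35780 m


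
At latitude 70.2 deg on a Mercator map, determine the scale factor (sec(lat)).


SF = 1 / cos(70.2) = 1 / 0.338738 = 2.952

2.952


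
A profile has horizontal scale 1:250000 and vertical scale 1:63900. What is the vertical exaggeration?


VE = horizontal_scale / vertical_scale = 250000 / 63900 ≈ 3.9

3.9x


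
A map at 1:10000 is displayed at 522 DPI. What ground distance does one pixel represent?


pixel_cm = 2.54 / 522 ≈ 0.004866 cm
ground = pixel_cm * 10000 / 100 = 2.54 * 10000 / (522 * 100) = 25400 / 52200 ≈ 0.49 m

0.49 m


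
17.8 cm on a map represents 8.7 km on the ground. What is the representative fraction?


ground = 8.7 km = 870000 cm; RF denominator = ground / map = 870000 / 17.8 ≈ 48876; RF = 1:48876

1:48876


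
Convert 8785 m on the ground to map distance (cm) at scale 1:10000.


map_cm = 8785 * 100 / 10000 = 87.85 cm

87.85 cm


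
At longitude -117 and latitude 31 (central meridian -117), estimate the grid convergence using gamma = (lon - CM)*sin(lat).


gamma = (-117 - -117) * sin(31) = 0 * 0.515038 = 0.0 degrees

0.0 degrees


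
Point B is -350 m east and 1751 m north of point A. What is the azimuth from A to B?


az = atan2(-350, 1751) = -11.3 deg
adjusted to 0-360: 348.7 degrees

348.7 degrees


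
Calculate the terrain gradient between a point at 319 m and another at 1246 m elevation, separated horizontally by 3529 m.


gradient = (1246 - 319) / 3529 = 927 / 3529 = 0.2627

0.2627


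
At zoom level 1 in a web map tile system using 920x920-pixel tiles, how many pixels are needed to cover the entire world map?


tiles per axis = 2^1 = 2
total tiles = 2^2 = 4
pixels per axis = 2 * 920 = 1840
total pixels = 1840^2 = 3385600

3385600 pixels


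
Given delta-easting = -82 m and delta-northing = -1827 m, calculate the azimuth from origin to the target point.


az = atan2(-82, -1827) = -177.4 deg
adjusted to 0-360: 182.6 degrees

182.6 degrees


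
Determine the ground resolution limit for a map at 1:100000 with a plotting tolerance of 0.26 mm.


ground = 0.26 mm * 100000 / 1000 = 26.0 m

26.0 m


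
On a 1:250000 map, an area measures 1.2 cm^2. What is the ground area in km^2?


ground_area = 1.2 * (250000/100)^2 = 7500000.0 m^2 = 7.5 km^2

7.5 km^2


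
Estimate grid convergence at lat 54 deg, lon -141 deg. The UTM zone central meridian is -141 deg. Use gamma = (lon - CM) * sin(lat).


gamma = (-141 - -141) * sin(54) = 0 * 0.809017 = 0.0 degrees

0.0 degrees


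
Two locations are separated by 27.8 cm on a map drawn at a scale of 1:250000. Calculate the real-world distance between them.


ground = 27.8 cm * 250000 / 100 = 69500.0 m = 69.5 km

69.5 km


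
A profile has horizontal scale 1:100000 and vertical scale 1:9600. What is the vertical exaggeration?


VE = horizontal_scale / vertical_scale = 100000 / 9600 ≈ 10.4

10.4x


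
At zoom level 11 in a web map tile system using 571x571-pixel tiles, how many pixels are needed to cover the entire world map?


tiles per axis = 2^11 = 2048
total tiles = 2048^2 = 4194304
pixels per axis = 2048 * 571 = 1169408
total pixels = 1169408^2 = 1367515070464

1367515070464 pixels


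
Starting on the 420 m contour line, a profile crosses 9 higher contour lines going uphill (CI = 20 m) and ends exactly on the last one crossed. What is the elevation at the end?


elevation = 420 + 9 * 20 = 600 m

600 m


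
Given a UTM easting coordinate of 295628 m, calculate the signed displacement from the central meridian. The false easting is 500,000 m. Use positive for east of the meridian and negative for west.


displacement = 295628 - 500000 = -204372 m

-204372 m


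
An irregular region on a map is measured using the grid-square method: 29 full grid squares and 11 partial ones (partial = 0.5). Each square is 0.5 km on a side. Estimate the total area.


effective squares = 29 + 11 * 0.5 = 34.5
area = 34.5 * 0.25 = 8.625 km^2

8.625 km^2


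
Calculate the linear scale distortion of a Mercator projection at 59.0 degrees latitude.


SF = 1 / cos(59.0) = 1 / 0.515038 = 1.942

1.942


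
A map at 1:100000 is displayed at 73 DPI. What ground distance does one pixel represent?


pixel_cm = 2.54 / 73 ≈ 0.034795 cm
ground = pixel_cm * 100000 / 100 = 2.54 * 100000 / (73 * 100) = 254000 / 7300 ≈ 34.79 m

34.79 m


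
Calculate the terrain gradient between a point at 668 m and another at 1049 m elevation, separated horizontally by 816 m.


gradient = (1049 - 668) / 816 = 381 / 816 = 0.4669

0.4669


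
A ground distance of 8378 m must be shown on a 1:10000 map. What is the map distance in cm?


map_cm = 8378 * 100 / 10000 = 83.78 cm

83.78 cm


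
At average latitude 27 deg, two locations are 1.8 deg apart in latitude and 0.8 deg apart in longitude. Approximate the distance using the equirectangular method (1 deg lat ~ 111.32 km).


dlat_km = 1.8 * 111.32 = 200.376
dlon_km = 0.8 * 111.32 * cos(27) ≈ 79.349
dist = sqrt(200.376^2 + 79.349^2) ≈ 215.5 km

215.5 km


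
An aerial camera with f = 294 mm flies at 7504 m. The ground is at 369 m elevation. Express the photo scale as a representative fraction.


scale = f / (H - h) = 294 mm / 7135 m = 294 / 7135000 = 1:24269

1:24269


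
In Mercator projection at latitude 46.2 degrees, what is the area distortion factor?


area_distortion = 1/cos^2(46.2) = 2.087

2.087


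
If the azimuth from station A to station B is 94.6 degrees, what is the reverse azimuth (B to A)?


back azimuth = (94.6 + 180) mod 360 = 274.6 degrees

274.6 degrees


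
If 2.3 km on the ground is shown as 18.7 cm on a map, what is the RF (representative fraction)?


ground = 2.3 km = 230000 cm; RF denominator = ground / map = 230000 / 18.7 ≈ 12299; RF = 1:12299

1:12299


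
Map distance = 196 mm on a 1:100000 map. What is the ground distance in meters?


ground = 196 mm * 100000 / 1000 = 19600.0 m

19600.0 m


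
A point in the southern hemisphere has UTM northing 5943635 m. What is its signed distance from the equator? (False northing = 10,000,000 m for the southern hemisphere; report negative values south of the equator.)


For southern: actual = 5943635 - 10000000 = -4056365 m

-4056365 m


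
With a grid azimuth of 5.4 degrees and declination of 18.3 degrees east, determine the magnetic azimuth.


magnetic azimuth = grid azimuth - declination (east +ve)
mag_az = 5.4 - 18.3 = 347.1 degrees

347.1 degrees


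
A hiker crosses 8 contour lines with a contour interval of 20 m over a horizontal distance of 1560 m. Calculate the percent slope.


elevation change = 8 * 20 = 160 m
slope = 160 / 1560 * 100 = 10.3%

10.3%


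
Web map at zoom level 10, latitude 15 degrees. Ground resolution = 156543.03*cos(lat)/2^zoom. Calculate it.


res = 156543.03 * cos(15) / 2^10 = 156543.03 * 0.96592583 / 1024 = 147.66 m/pixel

147.66 m/pixel


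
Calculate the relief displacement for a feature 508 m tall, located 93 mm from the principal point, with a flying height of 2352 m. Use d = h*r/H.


d = h * r / H = 508 * 93 / 2352 = 20.09 mm

20.09 mm


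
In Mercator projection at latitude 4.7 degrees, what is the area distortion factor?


area_distortion = 1/cos^2(4.7) = 1.007

1.007


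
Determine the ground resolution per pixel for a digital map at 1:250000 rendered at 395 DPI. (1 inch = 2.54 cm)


pixel_cm = 2.54 / 395 ≈ 0.00643 cm
ground = pixel_cm * 250000 / 100 = 2.54 * 250000 / (395 * 100) = 635000 / 39500 ≈ 16.08 m

16.08 m


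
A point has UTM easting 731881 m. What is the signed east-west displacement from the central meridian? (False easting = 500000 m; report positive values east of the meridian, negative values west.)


displacement = 731881 - 500000 = 231881 m

231881 m


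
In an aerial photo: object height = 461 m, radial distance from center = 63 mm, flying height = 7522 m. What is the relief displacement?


d = h * r / H = 461 * 63 / 7522 = 3.86 mm

3.86 mm


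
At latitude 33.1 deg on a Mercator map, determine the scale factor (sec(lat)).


SF = 1 / cos(33.1) = 1 / 0.837719 = 1.194

1.194


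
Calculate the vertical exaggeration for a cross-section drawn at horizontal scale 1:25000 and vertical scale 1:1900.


VE = horizontal_scale / vertical_scale = 25000 / 1900 ≈ 13.2

13.2x


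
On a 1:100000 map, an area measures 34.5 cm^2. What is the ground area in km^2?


ground_area = 34.5 * (100000/100)^2 = 34500000.0 m^2 = 34.5 km^2

34.5 km^2


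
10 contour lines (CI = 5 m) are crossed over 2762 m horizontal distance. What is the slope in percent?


elevation change = 10 * 5 = 50 m
slope = 50 / 2762 * 100 = 1.8%

1.8%


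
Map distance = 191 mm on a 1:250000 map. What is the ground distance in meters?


ground = 191 mm * 250000 / 1000 = 47750.0 m

47750.0 m


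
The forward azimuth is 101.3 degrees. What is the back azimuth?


back azimuth = (101.3 + 180) mod 360 = 281.3 degrees

281.3 degrees


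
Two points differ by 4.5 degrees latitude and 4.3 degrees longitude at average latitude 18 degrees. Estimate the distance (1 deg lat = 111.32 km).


dlat_km = 4.5 * 111.32 = 500.94
dlon_km = 4.3 * 111.32 * cos(18) ≈ 455.248
dist = sqrt(500.94^2 + 455.248^2) ≈ 676.9 km

676.9 km


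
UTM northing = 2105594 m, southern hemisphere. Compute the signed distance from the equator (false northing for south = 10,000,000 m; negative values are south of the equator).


For southern: actual = 2105594 - 10000000 = -7894406 m

-7894406 m


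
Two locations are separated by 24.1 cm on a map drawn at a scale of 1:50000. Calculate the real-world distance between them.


ground = 24.1 cm * 50000 / 100 = 12050.0 m = 12.05 km

12.05 km


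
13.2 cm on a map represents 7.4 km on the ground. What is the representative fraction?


ground = 7.4 km = 740000 cm; RF denominator = ground / map = 740000 / 13.2 ≈ 56061; RF = 1:56061

1:56061


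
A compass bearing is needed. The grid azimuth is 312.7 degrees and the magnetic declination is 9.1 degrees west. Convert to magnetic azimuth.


magnetic azimuth = grid azimuth - declination (east +ve)
mag_az = 312.7 - -9.1 = 321.8 degrees

321.8 degrees


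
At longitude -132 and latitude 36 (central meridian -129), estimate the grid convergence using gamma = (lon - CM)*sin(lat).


gamma = (-132 - -129) * sin(36) = -3 * 0.587785 = -1.763 degrees

-1.763 degrees


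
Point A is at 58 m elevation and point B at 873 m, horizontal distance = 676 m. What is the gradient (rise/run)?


gradient = (873 - 58) / 676 = 815 / 676 = 1.2056

1.2056


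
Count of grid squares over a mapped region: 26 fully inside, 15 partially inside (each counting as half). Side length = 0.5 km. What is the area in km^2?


effective squares = 26 + 15 * 0.5 = 33.5
area = 33.5 * 0.25 = 8.375 km^2

8.375 km^2


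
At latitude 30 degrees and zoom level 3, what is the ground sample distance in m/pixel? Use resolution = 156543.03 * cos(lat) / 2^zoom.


res = 156543.03 * cos(30) / 2^3 = 156543.03 * 0.8660254 / 8 = 16946.28 m/pixel

16946.28 m/pixel


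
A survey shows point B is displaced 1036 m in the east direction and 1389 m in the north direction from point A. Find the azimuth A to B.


az = atan2(1036, 1389) = 36.7 deg
adjusted to 0-360: 36.7 degrees

36.7 degrees


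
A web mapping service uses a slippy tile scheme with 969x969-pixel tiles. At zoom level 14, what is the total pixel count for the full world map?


tiles per axis = 2^14 = 16384
total tiles = 16384^2 = 268435456
pixels per axis = 16384 * 969 = 15876096
total pixels = 15876096^2 = 252050424201216

252050424201216 pixels


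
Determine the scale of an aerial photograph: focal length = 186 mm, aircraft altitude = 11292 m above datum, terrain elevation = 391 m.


scale = f / (H - h) = 186 mm / 10901 m = 186 / 10901000 = 1:58608

1:58608


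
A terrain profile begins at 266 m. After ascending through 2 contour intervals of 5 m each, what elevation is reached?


elevation = 266 + 2 * 5 = 276 m

276 m


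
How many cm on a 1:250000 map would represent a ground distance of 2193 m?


map_cm = 2193 * 100 / 250000 = 0.8772 cm ≈ 0.88 cm

0.88 cm


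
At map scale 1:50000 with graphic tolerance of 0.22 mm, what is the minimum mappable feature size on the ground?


ground = 0.22 mm * 50000 / 1000 = 11.0 m

11.0 m


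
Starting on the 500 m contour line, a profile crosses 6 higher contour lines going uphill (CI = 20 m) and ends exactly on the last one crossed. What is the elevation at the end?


elevation = 500 + 6 * 20 = 620 m

620 m


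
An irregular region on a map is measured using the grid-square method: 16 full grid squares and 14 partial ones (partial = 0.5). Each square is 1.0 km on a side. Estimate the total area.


effective squares = 16 + 14 * 0.5 = 23.0
area = 23.0 * 1.0 = 23.0 km^2

23.0 km^2


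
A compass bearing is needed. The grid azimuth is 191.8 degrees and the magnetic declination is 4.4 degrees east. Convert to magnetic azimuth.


magnetic azimuth = grid azimuth - declination (east +ve)
mag_az = 191.8 - 4.4 = 187.4 degrees

187.4 degrees


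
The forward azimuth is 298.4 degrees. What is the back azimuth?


back azimuth = (298.4 + 180) mod 360 = 118.4 degrees

118.4 degrees


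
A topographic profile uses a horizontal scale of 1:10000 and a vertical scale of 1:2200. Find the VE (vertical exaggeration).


VE = horizontal_scale / vertical_scale = 10000 / 2200 ≈ 4.5

4.5x


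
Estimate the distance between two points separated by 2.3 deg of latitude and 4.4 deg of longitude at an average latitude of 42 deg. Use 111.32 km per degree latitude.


dlat_km = 2.3 * 111.32 = 256.036
dlon_km = 4.4 * 111.32 * cos(42) ≈ 363.998
dist = sqrt(256.036^2 + 363.998^2) ≈ 445.0 km

445.0 km


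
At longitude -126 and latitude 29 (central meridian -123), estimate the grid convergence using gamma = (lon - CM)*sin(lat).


gamma = (-126 - -123) * sin(29) = -3 * 0.48481 = -1.454 degrees

-1.454 degrees


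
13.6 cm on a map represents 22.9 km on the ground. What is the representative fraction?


ground = 22.9 km = 2290000 cm; RF denominator = ground / map = 2290000 / 13.6 ≈ 168382; RF = 1:168382

1:168382


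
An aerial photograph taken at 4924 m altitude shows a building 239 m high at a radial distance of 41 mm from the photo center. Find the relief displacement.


d = h * r / H = 239 * 41 / 4924 = 1.99 mm

1.99 mm


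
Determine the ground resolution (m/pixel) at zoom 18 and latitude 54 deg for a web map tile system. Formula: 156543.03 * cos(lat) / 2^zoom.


res = 156543.03 * cos(54) / 2^18 = 156543.03 * 0.58778525 / 262144 = 0.35 m/pixel

0.35 m/pixel


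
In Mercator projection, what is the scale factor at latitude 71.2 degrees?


SF = 1 / cos(71.2) = 1 / 0.322266 = 3.103

3.103


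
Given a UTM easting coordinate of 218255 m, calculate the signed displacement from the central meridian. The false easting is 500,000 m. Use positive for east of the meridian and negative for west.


displacement = 218255 - 500000 = -281745 m

-281745 m


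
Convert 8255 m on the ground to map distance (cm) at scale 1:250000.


map_cm = 8255 * 100 / 250000 = 3.302 cm ≈ 3.3 cm

3.3 cm


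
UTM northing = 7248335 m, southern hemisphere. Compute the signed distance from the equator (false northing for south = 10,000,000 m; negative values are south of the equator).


For southern: actual = 7248335 - 10000000 = -2751665 m

-2751665 m


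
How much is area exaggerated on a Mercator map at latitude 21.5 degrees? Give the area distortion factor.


area_distortion = 1/cos^2(21.5) = 1.155

1.155


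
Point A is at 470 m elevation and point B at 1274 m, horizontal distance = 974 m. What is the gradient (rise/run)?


gradient = (1274 - 470) / 974 = 804 / 974 = 0.8255

0.8255


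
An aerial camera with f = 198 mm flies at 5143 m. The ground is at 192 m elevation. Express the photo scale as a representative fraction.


scale = f / (H - h) = 198 mm / 4951 m = 198 / 4951000 = 1:25005

1:25005


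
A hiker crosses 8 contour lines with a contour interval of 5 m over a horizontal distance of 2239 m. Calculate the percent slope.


elevation change = 8 * 5 = 40 m
slope = 40 / 2239 * 100 = 1.8%

1.8%


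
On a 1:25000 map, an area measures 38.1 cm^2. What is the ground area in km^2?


ground_area = 38.1 * (25000/100)^2 = 2381250.0 m^2 = 2.38125 km^2 ≈ 2.381 km^2

2.381 km^2


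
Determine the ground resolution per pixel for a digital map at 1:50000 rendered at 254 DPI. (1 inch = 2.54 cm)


pixel_cm = 2.54 / 254 = 0.01 cm
ground = pixel_cm * 50000 / 100 = 2.54 * 50000 / (254 * 100) = 127000 / 25400 = 5.0 m

5.0 m


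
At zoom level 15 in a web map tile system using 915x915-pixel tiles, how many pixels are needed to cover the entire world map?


tiles per axis = 2^15 = 32768
total tiles = 32768^2 = 1073741824
pixels per axis = 32768 * 915 = 29982720
total pixels = 29982720^2 = 898963498598400

898963498598400 pixels


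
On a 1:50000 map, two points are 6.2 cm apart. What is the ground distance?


ground = 6.2 cm * 50000 / 100 = 3100.0 m = 3.1 km

3.1 km


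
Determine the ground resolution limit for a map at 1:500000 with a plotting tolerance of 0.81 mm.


ground = 0.81 mm * 500000 / 1000 = 405.0 m

405.0 m


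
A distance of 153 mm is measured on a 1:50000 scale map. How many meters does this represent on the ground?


ground = 153 mm * 50000 / 1000 = 7650.0 m

7650.0 m


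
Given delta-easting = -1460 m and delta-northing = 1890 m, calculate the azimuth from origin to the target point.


az = atan2(-1460, 1890) = -37.7 deg
adjusted to 0-360: 322.3 degrees

322.3 degrees


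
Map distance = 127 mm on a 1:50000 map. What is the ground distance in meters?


ground = 127 mm * 50000 / 1000 = 6350.0 m

6350.0 m


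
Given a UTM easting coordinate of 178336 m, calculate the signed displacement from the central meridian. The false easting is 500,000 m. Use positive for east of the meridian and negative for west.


displacement = 178336 - 500000 = -321664 m

-321664 m


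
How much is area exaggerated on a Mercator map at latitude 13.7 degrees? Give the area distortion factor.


area_distortion = 1/cos^2(13.7) = 1.059

1.059


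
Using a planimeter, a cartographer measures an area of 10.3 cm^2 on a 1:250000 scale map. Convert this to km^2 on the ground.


ground_area = 10.3 * (250000/100)^2 = 64375000.0 m^2 = 64.375 km^2

64.375 km^2


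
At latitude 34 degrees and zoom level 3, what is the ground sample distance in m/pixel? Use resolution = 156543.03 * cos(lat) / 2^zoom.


res = 156543.03 * cos(34) / 2^3 = 156543.03 * 0.82903757 / 8 = 16222.51 m/pixel

16222.51 m/pixel


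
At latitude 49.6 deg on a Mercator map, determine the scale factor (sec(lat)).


SF = 1 / cos(49.6) = 1 / 0.64812 = 1.543

1.543


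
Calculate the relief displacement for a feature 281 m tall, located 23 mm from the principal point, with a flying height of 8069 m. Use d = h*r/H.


d = h * r / H = 281 * 23 / 8069 = 0.8 mm

0.8 mm


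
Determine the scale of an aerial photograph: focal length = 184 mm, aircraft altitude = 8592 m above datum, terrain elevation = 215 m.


scale = f / (H - h) = 184 mm / 8377 m = 184 / 8377000 = 1:45527

1:45527


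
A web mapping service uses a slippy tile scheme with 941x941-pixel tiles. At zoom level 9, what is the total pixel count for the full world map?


tiles per axis = 2^9 = 512
total tiles = 512^2 = 262144
pixels per axis = 512 * 941 = 481792
total pixels = 481792^2 = 232123531264

232123531264 pixels


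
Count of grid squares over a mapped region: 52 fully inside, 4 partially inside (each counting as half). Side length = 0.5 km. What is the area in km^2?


effective squares = 52 + 4 * 0.5 = 54.0
area = 54.0 * 0.25 = 13.5 km^2

13.5 km^2


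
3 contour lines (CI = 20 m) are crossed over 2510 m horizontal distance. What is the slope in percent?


elevation change = 3 * 20 = 60 m
slope = 60 / 2510 * 100 = 2.4%

2.4%


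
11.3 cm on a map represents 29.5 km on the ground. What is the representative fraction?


ground = 29.5 km = 2950000 cm; RF denominator = ground / map = 2950000 / 11.3 ≈ 261062; RF = 1:261062

1:261062


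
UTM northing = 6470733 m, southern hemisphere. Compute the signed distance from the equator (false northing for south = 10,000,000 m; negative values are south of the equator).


For southern: actual = 6470733 - 10000000 = -3529267 m

-3529267 m


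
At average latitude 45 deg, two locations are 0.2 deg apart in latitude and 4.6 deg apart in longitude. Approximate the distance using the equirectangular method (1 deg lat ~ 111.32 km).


dlat_km = 0.2 * 111.32 = 22.264
dlon_km = 4.6 * 111.32 * cos(45) ≈ 362.09
dist = sqrt(22.264^2 + 362.09^2) ≈ 362.8 km

362.8 km


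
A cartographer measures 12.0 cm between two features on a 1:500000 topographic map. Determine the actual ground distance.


ground = 12.0 cm * 500000 / 100 = 60000.0 m = 60.0 km

60.0 km


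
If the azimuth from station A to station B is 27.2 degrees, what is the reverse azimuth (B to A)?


back azimuth = (27.2 + 180) mod 360 = 207.2 degrees

207.2 degrees


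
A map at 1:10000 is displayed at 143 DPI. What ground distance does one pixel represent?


pixel_cm = 2.54 / 143 ≈ 0.017762 cm
ground = pixel_cm * 10000 / 100 = 2.54 * 10000 / (143 * 100) = 25400 / 14300 ≈ 1.78 m

1.78 m


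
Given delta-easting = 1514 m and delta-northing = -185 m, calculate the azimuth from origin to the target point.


az = atan2(1514, -185) = 97.0 deg
adjusted to 0-360: 97.0 degrees

97.0 degrees


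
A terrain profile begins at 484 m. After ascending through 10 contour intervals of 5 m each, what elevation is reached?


elevation = 484 + 10 * 5 = 534 m

534 m


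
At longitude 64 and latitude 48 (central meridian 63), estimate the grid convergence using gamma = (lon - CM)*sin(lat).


gamma = (64 - 63) * sin(48) = 1 * 0.743145 = 0.743 degrees

0.743 degrees


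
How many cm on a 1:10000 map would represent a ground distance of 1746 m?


map_cm = 1746 * 100 / 10000 = 17.46 cm

17.46 cm


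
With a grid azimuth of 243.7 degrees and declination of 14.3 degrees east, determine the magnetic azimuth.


magnetic azimuth = grid azimuth - declination (east +ve)
mag_az = 243.7 - 14.3 = 229.4 degrees

229.4 degrees


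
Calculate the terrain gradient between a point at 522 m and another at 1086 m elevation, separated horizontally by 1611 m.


gradient = (1086 - 522) / 1611 = 564 / 1611 = 0.3501

0.3501


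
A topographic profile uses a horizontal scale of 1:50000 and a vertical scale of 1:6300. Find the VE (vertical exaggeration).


VE = horizontal_scale / vertical_scale = 50000 / 6300 ≈ 7.9

7.9x


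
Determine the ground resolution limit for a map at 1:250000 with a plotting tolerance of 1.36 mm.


ground = 1.36 mm * 250000 / 1000 = 340.0 m

340.0 m


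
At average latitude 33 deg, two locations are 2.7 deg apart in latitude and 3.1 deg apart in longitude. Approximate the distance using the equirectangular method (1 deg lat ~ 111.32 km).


dlat_km = 2.7 * 111.32 = 300.564
dlon_km = 3.1 * 111.32 * cos(33) ≈ 289.419
dist = sqrt(300.564^2 + 289.419^2) ≈ 417.3 km

417.3 km


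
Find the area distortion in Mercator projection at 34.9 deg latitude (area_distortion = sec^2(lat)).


area_distortion = 1/cos^2(34.9) = 1.487

1.487


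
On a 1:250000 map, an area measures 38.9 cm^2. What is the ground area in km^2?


ground_area = 38.9 * (250000/100)^2 = 243125000.0 m^2 = 243.125 km^2

243.125 km^2


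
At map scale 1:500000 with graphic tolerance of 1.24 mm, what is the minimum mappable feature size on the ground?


ground = 1.24 mm * 500000 / 1000 = 620.0 m

620.0 m


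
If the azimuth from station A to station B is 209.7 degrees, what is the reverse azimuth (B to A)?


back azimuth = (209.7 + 180) mod 360 = 29.7 degrees

29.7 degrees


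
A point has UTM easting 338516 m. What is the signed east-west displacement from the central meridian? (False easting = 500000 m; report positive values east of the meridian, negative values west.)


displacement = 338516 - 500000 = -161484 m

-161484 m


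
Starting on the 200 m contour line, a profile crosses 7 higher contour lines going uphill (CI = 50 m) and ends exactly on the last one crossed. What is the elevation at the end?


elevation = 200 + 7 * 50 = 550 m

550 m


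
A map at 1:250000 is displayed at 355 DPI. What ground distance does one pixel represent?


pixel_cm = 2.54 / 355 ≈ 0.007155 cm
ground = pixel_cm * 250000 / 100 = 2.54 * 250000 / (355 * 100) = 635000 / 35500 ≈ 17.89 m

17.89 m


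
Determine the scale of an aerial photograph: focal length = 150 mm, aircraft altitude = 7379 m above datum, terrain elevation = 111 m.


scale = f / (H - h) = 150 mm / 7268 m = 150 / 7268000 = 1:48453

1:48453


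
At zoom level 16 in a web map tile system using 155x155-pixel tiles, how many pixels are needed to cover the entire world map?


tiles per axis = 2^16 = 65536
total tiles = 65536^2 = 4294967296
pixels per axis = 65536 * 155 = 10158080
total pixels = 10158080^2 = 103186589286400

103186589286400 pixels


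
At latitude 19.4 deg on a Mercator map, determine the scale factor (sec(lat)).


SF = 1 / cos(19.4) = 1 / 0.943223 = 1.06

1.06


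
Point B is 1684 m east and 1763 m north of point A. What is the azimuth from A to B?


az = atan2(1684, 1763) = 43.7 deg
adjusted to 0-360: 43.7 degrees

43.7 degrees


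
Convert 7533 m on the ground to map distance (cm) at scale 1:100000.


map_cm = 7533 * 100 / 100000 = 7.533 cm ≈ 7.53 cm

7.53 cm


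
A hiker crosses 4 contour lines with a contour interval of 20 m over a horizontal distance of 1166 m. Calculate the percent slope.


elevation change = 4 * 20 = 80 m
slope = 80 / 1166 * 100 = 6.9%

6.9%


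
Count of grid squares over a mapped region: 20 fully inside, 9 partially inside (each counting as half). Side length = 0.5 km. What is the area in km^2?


effective squares = 20 + 9 * 0.5 = 24.5
area = 24.5 * 0.25 = 6.125 km^2

6.125 km^2


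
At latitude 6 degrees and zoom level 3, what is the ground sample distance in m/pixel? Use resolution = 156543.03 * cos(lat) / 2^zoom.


res = 156543.03 * cos(6) / 2^3 = 156543.03 * 0.9945219 / 8 = 19460.68 m/pixel

19460.68 m/pixel


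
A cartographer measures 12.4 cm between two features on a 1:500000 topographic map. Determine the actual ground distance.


ground = 12.4 cm * 500000 / 100 = 62000.0 m = 62.0 km

62.0 km


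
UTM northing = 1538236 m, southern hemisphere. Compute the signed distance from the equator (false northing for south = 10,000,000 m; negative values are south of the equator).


For southern: actual = 1538236 - 10000000 = -8461764 m

-8461764 m
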